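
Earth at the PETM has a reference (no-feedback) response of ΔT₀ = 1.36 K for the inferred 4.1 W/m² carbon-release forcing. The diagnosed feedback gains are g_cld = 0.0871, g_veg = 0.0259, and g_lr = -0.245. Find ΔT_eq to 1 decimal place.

1.2 K

Total gain g = 0.0871 + 0.0259 − 0.245 = -0.132.
Amplification A = 1/(1 + 0.132) = 0.8834.
ΔT = 1.36 × 0.8834 = 1.2 K.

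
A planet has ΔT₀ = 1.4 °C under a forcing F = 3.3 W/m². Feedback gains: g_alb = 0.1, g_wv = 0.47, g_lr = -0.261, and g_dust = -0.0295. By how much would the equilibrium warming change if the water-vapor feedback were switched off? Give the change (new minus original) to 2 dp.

-0.77 °C

Original: g = 0.2795, ΔT = 1.4/(1−0.2795) = 1.9431 °C.
Without water-vapor: g' = -0.1905, ΔT' = 1.4/(1+0.1905) = 1.1760 °C.
Change = 1.1760 − 1.9431 = -0.77 °C.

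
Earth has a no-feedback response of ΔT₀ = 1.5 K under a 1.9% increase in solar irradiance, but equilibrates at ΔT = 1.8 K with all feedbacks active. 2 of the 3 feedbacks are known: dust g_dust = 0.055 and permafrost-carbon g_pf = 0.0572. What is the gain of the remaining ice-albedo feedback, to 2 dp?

0.05

Amplification A = ΔT/ΔT₀ = 1.8/1.5 = 1.2.
Total gain g = 1 − 1/A = 1 − 1/1.2 = 0.1667.
Known gains sum to 0.055 + 0.0572 = 0.1122.
g_ice = 0.1667 − 0.1122 = 0.05.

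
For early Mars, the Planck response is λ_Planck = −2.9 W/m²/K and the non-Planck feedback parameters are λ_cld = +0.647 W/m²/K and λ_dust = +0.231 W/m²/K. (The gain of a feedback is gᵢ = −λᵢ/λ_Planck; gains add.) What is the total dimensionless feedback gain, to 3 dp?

0.303

Convert to gains: g_cld = 0.647/2.9 = 0.2231; g_dust = 0.231/2.9 = 0.07966.
Total gain g = 0.30276.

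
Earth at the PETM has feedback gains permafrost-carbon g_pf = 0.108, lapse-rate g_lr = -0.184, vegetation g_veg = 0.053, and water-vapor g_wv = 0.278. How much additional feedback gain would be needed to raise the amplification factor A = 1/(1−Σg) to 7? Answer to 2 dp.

0.60

Current total gain = 0.255.
Target gain for A = 7: g* = 1 − 1/7 = 0.8571.
Additional gain needed = 0.8571 − 0.255 = 0.60.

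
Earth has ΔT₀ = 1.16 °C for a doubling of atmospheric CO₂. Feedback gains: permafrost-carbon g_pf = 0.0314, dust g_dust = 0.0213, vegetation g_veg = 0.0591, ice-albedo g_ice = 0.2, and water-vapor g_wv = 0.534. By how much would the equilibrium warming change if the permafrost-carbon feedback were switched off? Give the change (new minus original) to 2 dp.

Original: g = 0.8458, ΔT = 1.16/(1−0.8458) = 7.5227 °C.
Without permafrost-carbon: g' = 0.8144, ΔT' = 1.16/(1−0.8144) = 6.2500 °C.
Change = 6.2500 − 7.5227 = -1.27 °C.

-1.27 °C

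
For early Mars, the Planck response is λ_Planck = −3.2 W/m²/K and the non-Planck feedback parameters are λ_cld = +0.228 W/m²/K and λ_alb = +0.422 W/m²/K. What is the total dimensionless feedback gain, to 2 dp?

Convert to gains: g_cld = 0.228/3.2 = 0.07125; g_alb = 0.422/3.2 = 0.1319.
Total gain g = 0.20315.

0.20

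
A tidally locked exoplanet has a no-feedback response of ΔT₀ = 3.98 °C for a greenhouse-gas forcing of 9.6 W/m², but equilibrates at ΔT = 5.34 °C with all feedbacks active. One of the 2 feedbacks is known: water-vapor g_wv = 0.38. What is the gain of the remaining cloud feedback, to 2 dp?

-0.13

Amplification A = ΔT/ΔT₀ = 5.34/3.98 = 1.342.
Total gain g = 1 − 1/A = 1 − 1/1.342 = 0.2548.
The known gain is 0.38.
g_cld = 0.2548 − 0.38 = -0.13.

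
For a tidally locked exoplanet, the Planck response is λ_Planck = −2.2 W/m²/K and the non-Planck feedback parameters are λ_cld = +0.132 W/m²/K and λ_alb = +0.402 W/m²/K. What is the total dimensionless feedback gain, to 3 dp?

0.243

Convert to gains: g_cld = 0.132/2.2 = 0.06; g_alb = 0.402/2.2 = 0.1827.
Total gain g = 0.2427.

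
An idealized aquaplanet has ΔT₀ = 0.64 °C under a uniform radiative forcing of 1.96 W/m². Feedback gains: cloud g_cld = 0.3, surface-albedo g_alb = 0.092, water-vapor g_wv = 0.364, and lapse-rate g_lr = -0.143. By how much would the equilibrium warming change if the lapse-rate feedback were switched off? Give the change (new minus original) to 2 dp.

Original: g = 0.613, ΔT = 0.64/(1−0.613) = 1.6537 °C.
Without lapse-rate: g' = 0.756, ΔT' = 0.64/(1−0.756) = 2.6230 °C.
Change = 2.6230 − 1.6537 = 0.97 °C.

0.97 °C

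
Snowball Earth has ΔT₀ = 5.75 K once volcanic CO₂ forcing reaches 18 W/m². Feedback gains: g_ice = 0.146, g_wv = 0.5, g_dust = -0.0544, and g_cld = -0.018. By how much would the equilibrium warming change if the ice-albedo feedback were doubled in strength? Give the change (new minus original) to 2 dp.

Original: g = 0.5736, ΔT = 5.75/(1−0.5736) = 13.4850 K.
With doubled ice-albedo: g' = 0.7196, ΔT' = 5.75/(1−0.7196) = 20.5064 K.
Change = 20.5064 − 13.4850 = 7.02 K.

7.02 K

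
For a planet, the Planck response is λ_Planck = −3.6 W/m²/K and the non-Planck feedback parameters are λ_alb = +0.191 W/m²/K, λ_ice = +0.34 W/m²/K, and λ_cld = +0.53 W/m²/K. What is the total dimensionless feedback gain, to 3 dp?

Convert to gains: g_alb = 0.191/3.6 = 0.05306; g_ice = 0.34/3.6 = 0.09444; g_cld = 0.53/3.6 = 0.1472.
Total gain g = 0.2947.

0.295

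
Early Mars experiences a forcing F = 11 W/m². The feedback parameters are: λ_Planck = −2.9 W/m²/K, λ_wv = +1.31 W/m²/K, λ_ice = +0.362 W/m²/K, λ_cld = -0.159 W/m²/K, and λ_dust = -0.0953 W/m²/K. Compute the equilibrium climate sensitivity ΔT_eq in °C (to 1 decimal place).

7.4 °C

Net feedback parameter λ = (−2.9) + (+1.31) + (+0.362) + (-0.159) + (-0.0953) = -1.4823 W/m²/K.
ΔT = −F/λ = −11/(-1.4823) = 7.4 °C.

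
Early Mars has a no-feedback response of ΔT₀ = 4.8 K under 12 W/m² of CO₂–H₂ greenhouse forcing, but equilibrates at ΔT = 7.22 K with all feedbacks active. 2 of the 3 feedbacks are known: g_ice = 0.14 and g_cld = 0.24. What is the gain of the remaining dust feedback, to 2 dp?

-0.04

Amplification A = ΔT/ΔT₀ = 7.22/4.8 = 1.504.
Total gain g = 1 − 1/A = 1 − 1/1.504 = 0.3351.
Known gains sum to 0.14 + 0.24 = 0.38.
g_dust = 0.3351 − 0.38 = -0.04.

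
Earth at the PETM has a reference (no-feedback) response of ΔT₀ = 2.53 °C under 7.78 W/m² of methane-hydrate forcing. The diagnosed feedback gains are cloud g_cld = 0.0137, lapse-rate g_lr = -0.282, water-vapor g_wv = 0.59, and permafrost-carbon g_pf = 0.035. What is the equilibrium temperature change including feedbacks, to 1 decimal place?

Total gain g = 0.0137 − 0.282 + 0.59 + 0.035 = 0.3567.
Amplification A = 1/(1 − 0.3567) = 1.554.
ΔT = 2.53 × 1.554 = 3.9 °C.

3.9 °C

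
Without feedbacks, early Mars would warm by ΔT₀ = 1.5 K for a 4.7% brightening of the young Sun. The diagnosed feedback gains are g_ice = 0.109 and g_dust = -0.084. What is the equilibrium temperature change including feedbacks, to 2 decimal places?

Total gain g = 0.109 − 0.084 = 0.025.
Amplification A = 1/(1 − 0.025) = 1.026.
ΔT = 1.5 × 1.026 = 1.54 K.

1.54 K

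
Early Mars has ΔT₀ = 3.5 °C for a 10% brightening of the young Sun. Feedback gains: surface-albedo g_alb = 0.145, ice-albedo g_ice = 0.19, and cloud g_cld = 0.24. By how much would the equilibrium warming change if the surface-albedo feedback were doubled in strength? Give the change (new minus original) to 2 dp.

Original: g = 0.575, ΔT = 3.5/(1−0.575) = 8.2353 °C.
With doubled surface-albedo: g' = 0.72, ΔT' = 3.5/(1−0.72) = 12.5000 °C.
Change = 12.5000 − 8.2353 = 4.26 °C.

4.26 °C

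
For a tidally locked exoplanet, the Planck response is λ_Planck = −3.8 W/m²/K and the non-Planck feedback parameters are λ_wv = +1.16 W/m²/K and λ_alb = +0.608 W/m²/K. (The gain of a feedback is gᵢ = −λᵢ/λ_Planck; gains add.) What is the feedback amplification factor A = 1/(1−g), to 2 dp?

1.87

Convert to gains: g_wv = 1.16/3.8 = 0.3053; g_alb = 0.608/3.8 = 0.16.
Total gain g = 0.4653.
A = 1/(1 − 0.4653) = 1.87.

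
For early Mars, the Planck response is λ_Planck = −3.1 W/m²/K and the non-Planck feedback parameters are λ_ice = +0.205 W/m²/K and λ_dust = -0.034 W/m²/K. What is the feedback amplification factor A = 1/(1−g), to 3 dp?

Convert to gains: g_ice = 0.205/3.1 = 0.06613; g_dust = -0.034/3.1 = -0.01097.
Total gain g = 0.05516.
A = 1/(1 − 0.05516) = 1.058.

1.058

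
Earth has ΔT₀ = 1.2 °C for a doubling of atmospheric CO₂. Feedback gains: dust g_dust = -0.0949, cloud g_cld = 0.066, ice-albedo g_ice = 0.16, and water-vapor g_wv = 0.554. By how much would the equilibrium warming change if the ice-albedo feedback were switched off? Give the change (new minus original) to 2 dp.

-1.28 °C

Original: g = 0.6851, ΔT = 1.2/(1−0.6851) = 3.8107 °C.
Without ice-albedo: g' = 0.5251, ΔT' = 1.2/(1−0.5251) = 2.5268 °C.
Change = 2.5268 − 3.8107 = -1.28 °C.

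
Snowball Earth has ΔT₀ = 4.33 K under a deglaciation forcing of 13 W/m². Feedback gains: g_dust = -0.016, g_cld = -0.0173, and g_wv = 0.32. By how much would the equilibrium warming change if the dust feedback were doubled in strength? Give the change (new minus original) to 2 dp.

-0.13 K

Original: g = 0.2867, ΔT = 4.33/(1−0.2867) = 6.0704 K.
With doubled dust: g' = 0.2707, ΔT' = 4.33/(1−0.2707) = 5.9372 K.
Change = 5.9372 − 6.0704 = -0.13 K.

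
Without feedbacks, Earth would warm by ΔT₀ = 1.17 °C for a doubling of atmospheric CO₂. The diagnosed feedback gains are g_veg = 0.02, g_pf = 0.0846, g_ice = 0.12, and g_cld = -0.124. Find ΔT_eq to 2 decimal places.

1.30 °C

Total gain g = 0.02 + 0.0846 + 0.12 − 0.124 = 0.1006.
Amplification A = 1/(1 − 0.1006) = 1.112.
ΔT = 1.17 × 1.112 = 1.30 °C.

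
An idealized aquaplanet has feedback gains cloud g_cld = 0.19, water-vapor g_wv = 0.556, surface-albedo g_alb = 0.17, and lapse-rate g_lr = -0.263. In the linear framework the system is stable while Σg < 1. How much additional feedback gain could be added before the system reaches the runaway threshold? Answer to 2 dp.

0.35

Current total gain = 0.19 + 0.556 + 0.17 − 0.263 = 0.653.
Margin to runaway = 1 − 0.653 = 0.35.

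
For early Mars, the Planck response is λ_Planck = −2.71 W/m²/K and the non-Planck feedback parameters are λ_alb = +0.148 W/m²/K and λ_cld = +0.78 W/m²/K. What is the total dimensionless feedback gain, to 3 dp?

Convert to gains: g_alb = 0.148/2.71 = 0.05461; g_cld = 0.78/2.71 = 0.2878.
Total gain g = 0.34241.

0.342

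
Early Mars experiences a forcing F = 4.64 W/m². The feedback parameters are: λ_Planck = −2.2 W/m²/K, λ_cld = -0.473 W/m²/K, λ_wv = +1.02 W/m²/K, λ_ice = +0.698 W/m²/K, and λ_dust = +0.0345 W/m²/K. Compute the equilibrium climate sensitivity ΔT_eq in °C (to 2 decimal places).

5.04 °C

Net feedback parameter λ = (−2.2) + (-0.473) + (+1.02) + (+0.698) + (+0.0345) = -0.9205 W/m²/K.
ΔT = −F/λ = −4.64/(-0.9205) = 5.04 °C.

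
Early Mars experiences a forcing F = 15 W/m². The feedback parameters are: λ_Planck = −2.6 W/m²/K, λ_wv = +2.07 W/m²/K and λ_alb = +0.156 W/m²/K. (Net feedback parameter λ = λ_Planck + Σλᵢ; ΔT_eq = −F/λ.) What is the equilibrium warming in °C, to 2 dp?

40.11 °C

Net feedback parameter λ = (−2.6) + (+2.07) + (+0.156) = -0.374 W/m²/K.
ΔT = −F/λ = −15/(-0.374) = 40.11 °C.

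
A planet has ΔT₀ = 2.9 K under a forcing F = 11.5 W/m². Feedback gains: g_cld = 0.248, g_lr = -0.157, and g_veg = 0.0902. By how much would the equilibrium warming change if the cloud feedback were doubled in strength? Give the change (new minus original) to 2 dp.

Original: g = 0.1812, ΔT = 2.9/(1−0.1812) = 3.5418 K.
With doubled cloud: g' = 0.4292, ΔT' = 2.9/(1−0.4292) = 5.0806 K.
Change = 5.0806 − 3.5418 = 1.54 K.

1.54 K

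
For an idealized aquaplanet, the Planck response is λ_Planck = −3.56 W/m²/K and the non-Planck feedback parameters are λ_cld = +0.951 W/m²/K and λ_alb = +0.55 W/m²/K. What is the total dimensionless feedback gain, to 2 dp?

Convert to gains: g_cld = 0.951/3.56 = 0.2671; g_alb = 0.55/3.56 = 0.1545.
Total gain g = 0.4216.

0.42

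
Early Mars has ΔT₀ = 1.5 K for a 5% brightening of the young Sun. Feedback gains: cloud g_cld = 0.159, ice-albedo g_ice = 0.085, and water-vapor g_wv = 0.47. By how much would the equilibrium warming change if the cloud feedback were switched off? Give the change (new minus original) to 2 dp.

Original: g = 0.714, ΔT = 1.5/(1−0.714) = 5.2448 K.
Without cloud: g' = 0.555, ΔT' = 1.5/(1−0.555) = 3.3708 K.
Change = 3.3708 − 5.2448 = -1.87 K.

-1.87 K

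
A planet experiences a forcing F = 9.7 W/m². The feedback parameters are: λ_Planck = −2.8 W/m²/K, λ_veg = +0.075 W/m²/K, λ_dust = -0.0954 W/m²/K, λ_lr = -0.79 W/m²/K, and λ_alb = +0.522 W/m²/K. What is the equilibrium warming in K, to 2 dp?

Net feedback parameter λ = (−2.8) + (+0.075) + (-0.0954) + (-0.79) + (+0.522) = -3.0884 W/m²/K.
ΔT = −F/λ = −9.7/(-3.0884) = 3.14 K.

3.14 K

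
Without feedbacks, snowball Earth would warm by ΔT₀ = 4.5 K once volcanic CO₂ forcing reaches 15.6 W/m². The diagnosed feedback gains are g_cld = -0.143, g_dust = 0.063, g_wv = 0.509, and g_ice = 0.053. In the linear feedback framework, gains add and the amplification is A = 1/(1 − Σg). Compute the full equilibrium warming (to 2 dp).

Total gain g = -0.143 + 0.063 + 0.509 + 0.053 = 0.482.
Amplification A = 1/(1 − 0.482) = 1.931.
ΔT = 4.5 × 1.931 = 8.69 K.

8.69 K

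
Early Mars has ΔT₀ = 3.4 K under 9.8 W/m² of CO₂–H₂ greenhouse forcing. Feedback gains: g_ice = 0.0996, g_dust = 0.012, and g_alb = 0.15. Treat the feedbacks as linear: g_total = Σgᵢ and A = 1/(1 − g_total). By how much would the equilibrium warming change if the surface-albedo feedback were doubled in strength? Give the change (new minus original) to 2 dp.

1.17 K

Original: g = 0.2616, ΔT = 3.4/(1−0.2616) = 4.6046 K.
With doubled surface-albedo: g' = 0.4116, ΔT' = 3.4/(1−0.4116) = 5.7784 K.
Change = 5.7784 − 4.6046 = 1.17 K.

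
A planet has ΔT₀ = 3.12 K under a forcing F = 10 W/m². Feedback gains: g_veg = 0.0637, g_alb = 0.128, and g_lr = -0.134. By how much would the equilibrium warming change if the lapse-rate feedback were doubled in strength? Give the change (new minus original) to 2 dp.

Original: g = 0.0577, ΔT = 3.12/(1−0.0577) = 3.3110 K.
With doubled lapse-rate: g' = -0.0763, ΔT' = 3.12/(1+0.0763) = 2.8988 K.
Change = 2.8988 − 3.3110 = -0.41 K.

-0.41 K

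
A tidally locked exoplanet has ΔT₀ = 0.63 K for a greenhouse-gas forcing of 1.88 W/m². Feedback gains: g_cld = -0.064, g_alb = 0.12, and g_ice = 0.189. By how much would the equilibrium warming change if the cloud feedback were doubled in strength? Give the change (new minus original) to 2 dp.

-0.07 K

Original: g = 0.245, ΔT = 0.63/(1−0.245) = 0.8344 K.
With doubled cloud: g' = 0.181, ΔT' = 0.63/(1−0.181) = 0.7692 K.
Change = 0.7692 − 0.8344 = -0.07 K.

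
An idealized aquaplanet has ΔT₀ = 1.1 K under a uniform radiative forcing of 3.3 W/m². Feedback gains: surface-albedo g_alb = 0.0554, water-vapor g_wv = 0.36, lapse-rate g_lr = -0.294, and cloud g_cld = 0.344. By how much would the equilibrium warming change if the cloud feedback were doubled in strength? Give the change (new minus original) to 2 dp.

Original: g = 0.4654, ΔT = 1.1/(1−0.4654) = 2.0576 K.
With doubled cloud: g' = 0.8094, ΔT' = 1.1/(1−0.8094) = 5.7712 K.
Change = 5.7712 − 2.0576 = 3.71 K.

3.71 K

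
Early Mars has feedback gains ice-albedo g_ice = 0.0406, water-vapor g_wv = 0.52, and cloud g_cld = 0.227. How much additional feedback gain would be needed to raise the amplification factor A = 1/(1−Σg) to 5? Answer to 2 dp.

Current total gain = 0.7876.
Target gain for A = 5: g* = 1 − 1/5 = 0.8.
Additional gain needed = 0.8 − 0.7876 = 0.01.

0.01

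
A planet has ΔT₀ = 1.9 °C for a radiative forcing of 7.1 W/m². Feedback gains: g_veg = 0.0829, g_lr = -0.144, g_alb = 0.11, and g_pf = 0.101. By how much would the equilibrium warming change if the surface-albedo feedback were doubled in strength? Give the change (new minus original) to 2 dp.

Original: g = 0.1499, ΔT = 1.9/(1−0.1499) = 2.2350 °C.
With doubled surface-albedo: g' = 0.2599, ΔT' = 1.9/(1−0.2599) = 2.5672 °C.
Change = 2.5672 − 2.2350 = 0.33 °C.

0.33 °C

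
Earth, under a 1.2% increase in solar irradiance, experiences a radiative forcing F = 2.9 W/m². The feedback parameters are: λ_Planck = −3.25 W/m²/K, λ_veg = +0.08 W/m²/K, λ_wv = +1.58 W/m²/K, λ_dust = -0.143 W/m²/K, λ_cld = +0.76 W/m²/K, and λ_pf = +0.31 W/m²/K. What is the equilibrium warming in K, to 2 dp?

4.37 K

Net feedback parameter λ = (−3.25) + (+0.08) + (+1.58) + (-0.143) + (+0.76) + (+0.31) = -0.663 W/m²/K.
ΔT = −F/λ = −2.9/(-0.663) = 4.37 K.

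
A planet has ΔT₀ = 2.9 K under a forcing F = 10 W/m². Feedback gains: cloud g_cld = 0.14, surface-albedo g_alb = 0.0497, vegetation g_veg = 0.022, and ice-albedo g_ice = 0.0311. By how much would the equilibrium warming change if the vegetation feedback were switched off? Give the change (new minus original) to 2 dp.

-0.11 K

Original: g = 0.2428, ΔT = 2.9/(1−0.2428) = 3.8299 K.
Without vegetation: g' = 0.2208, ΔT' = 2.9/(1−0.2208) = 3.7218 K.
Change = 3.7218 − 3.8299 = -0.11 K.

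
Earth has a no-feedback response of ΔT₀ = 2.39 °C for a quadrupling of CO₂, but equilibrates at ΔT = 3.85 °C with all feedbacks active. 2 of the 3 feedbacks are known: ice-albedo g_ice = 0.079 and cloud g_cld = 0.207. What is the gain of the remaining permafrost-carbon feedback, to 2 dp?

Amplification A = ΔT/ΔT₀ = 3.85/2.39 = 1.611.
Total gain g = 1 − 1/A = 1 − 1/1.611 = 0.3793.
Known gains sum to 0.079 + 0.207 = 0.286.
g_pf = 0.3793 − 0.286 = 0.09.

0.09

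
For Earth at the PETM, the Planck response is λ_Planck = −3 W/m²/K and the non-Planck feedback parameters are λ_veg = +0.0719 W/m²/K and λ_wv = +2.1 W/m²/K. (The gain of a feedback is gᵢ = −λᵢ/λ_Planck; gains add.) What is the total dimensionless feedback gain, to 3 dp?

Convert to gains: g_veg = 0.0719/3 = 0.02397; g_wv = 2.1/3 = 0.7.
Total gain g = 0.72397.

0.724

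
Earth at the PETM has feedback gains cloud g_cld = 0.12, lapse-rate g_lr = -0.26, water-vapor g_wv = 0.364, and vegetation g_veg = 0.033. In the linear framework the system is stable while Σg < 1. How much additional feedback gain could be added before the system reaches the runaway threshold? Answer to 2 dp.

0.74

Current total gain = 0.12 − 0.26 + 0.364 + 0.033 = 0.257.
Margin to runaway = 1 − 0.257 = 0.74.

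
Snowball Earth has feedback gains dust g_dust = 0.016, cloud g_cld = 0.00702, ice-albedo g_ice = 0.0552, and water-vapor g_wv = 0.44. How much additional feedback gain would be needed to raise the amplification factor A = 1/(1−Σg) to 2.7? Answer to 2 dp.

Current total gain = 0.51822.
Target gain for A = 2.7: g* = 1 − 1/2.7 = 0.6296.
Additional gain needed = 0.6296 − 0.51822 = 0.11.

0.11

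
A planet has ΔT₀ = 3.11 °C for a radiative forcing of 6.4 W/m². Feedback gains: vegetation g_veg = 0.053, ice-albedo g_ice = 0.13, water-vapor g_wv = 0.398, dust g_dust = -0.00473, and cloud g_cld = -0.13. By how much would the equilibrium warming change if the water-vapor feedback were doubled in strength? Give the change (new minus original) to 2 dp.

Original: g = 0.44627, ΔT = 3.11/(1−0.44627) = 5.6165 °C.
With doubled water-vapor: g' = 0.84427, ΔT' = 3.11/(1−0.84427) = 19.9705 °C.
Change = 19.9705 − 5.6165 = 14.35 °C.

14.35 °C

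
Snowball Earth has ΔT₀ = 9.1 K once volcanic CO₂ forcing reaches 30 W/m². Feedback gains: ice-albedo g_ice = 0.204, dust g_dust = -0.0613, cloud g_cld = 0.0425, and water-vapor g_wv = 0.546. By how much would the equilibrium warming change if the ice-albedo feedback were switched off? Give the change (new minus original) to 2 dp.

Original: g = 0.7312, ΔT = 9.1/(1−0.7312) = 33.8542 K.
Without ice-albedo: g' = 0.5272, ΔT' = 9.1/(1−0.5272) = 19.2470 K.
Change = 19.2470 − 33.8542 = -14.61 K.

-14.61 K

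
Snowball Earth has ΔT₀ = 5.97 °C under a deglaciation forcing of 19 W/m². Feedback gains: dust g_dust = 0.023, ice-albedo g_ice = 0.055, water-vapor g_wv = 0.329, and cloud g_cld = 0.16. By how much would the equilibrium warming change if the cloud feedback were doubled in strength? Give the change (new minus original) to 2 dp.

8.08 °C

Original: g = 0.567, ΔT = 5.97/(1−0.567) = 13.7875 °C.
With doubled cloud: g' = 0.727, ΔT' = 5.97/(1−0.727) = 21.8681 °C.
Change = 21.8681 − 13.7875 = 8.08 °C.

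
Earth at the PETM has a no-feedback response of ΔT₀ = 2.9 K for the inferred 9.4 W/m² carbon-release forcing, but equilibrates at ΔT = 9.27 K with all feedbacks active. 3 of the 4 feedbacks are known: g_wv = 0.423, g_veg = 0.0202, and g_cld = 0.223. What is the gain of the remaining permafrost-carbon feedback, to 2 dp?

0.02

Amplification A = ΔT/ΔT₀ = 9.27/2.9 = 3.197.
Total gain g = 1 − 1/A = 1 − 1/3.197 = 0.6872.
Known gains sum to 0.423 + 0.0202 + 0.223 = 0.6662.
g_pf = 0.6872 − 0.6662 = 0.02.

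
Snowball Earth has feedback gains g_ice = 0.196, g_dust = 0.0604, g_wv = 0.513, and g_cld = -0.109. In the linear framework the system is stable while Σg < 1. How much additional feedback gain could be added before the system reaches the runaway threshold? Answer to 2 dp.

0.34

Current total gain = 0.196 + 0.0604 + 0.513 − 0.109 = 0.6604.
Margin to runaway = 1 − 0.6604 = 0.34.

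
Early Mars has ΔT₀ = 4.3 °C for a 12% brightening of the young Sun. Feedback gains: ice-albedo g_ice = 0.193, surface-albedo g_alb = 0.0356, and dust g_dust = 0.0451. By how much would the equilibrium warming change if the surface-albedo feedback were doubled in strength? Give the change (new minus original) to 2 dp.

0.31 °C

Original: g = 0.2737, ΔT = 4.3/(1−0.2737) = 5.9204 °C.
With doubled surface-albedo: g' = 0.3093, ΔT' = 4.3/(1−0.3093) = 6.2256 °C.
Change = 6.2256 − 5.9204 = 0.31 °C.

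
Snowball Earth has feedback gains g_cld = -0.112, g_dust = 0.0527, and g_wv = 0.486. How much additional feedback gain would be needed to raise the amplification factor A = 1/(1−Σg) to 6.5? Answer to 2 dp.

Current total gain = 0.4267.
Target gain for A = 6.5: g* = 1 − 1/6.5 = 0.8462.
Additional gain needed = 0.8462 − 0.4267 = 0.42.

0.42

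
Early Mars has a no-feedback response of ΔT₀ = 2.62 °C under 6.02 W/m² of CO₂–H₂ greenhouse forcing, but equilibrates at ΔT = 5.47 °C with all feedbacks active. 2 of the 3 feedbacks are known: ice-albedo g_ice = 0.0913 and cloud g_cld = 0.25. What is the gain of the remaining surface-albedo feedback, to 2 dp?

0.18

Amplification A = ΔT/ΔT₀ = 5.47/2.62 = 2.088.
Total gain g = 1 − 1/A = 1 − 1/2.088 = 0.5211.
Known gains sum to 0.0913 + 0.25 = 0.3413.
g_alb = 0.5211 − 0.3413 = 0.18.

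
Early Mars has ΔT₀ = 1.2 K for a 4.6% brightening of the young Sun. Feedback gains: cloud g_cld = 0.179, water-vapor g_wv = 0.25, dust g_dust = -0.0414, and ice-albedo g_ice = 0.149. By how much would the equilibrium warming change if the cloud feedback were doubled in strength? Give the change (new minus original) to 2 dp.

1.63 K

Original: g = 0.5366, ΔT = 1.2/(1−0.5366) = 2.5896 K.
With doubled cloud: g' = 0.7156, ΔT' = 1.2/(1−0.7156) = 4.2194 K.
Change = 4.2194 − 2.5896 = 1.63 K.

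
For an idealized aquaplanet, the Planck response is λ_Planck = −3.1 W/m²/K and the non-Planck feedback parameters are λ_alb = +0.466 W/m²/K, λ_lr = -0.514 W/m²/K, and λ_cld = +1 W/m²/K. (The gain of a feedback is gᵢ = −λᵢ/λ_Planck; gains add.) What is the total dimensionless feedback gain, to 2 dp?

Convert to gains: g_alb = 0.466/3.1 = 0.1503; g_lr = -0.514/3.1 = -0.1658; g_cld = 1/3.1 = 0.3226.
Total gain g = 0.3071.

0.31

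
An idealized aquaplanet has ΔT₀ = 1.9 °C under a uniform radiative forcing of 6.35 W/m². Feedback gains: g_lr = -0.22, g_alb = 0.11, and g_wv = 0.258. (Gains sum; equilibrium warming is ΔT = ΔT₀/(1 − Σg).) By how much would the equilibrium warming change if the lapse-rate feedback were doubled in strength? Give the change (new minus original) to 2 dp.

-0.46 °C

Original: g = 0.148, ΔT = 1.9/(1−0.148) = 2.2300 °C.
With doubled lapse-rate: g' = -0.072, ΔT' = 1.9/(1+0.072) = 1.7724 °C.
Change = 1.7724 − 2.2300 = -0.46 °C.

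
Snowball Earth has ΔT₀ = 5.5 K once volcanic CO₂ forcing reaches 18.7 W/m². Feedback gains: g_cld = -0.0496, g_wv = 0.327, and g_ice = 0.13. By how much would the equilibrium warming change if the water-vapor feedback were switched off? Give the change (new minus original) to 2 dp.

Original: g = 0.4074, ΔT = 5.5/(1−0.4074) = 9.2811 K.
Without water-vapor: g' = 0.0804, ΔT' = 5.5/(1−0.0804) = 5.9809 K.
Change = 5.9809 − 9.2811 = -3.30 K.

-3.30 K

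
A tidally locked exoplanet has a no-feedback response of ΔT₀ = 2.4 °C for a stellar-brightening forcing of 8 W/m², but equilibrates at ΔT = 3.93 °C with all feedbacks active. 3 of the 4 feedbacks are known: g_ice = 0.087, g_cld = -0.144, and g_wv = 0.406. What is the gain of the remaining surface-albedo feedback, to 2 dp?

Amplification A = ΔT/ΔT₀ = 3.93/2.4 = 1.638.
Total gain g = 1 − 1/A = 1 − 1/1.638 = 0.3895.
Known gains sum to 0.087 − 0.144 + 0.406 = 0.349.
g_alb = 0.3895 − 0.349 = 0.04.

0.04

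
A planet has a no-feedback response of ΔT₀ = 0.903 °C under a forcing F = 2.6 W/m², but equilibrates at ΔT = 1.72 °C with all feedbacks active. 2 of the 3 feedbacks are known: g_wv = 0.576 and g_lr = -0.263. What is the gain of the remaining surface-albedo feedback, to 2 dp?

Amplification A = ΔT/ΔT₀ = 1.72/0.903 = 1.905.
Total gain g = 1 − 1/A = 1 − 1/1.905 = 0.4751.
Known gains sum to 0.576 − 0.263 = 0.313.
g_alb = 0.4751 − 0.313 = 0.16.

0.16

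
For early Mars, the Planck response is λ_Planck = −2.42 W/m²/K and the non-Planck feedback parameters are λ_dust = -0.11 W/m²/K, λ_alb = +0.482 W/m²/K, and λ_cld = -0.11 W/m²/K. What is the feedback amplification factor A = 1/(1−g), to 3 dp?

Convert to gains: g_dust = -0.11/2.42 = -0.04545; g_alb = 0.482/2.42 = 0.1992; g_cld = -0.11/2.42 = -0.04545.
Total gain g = 0.1083.
A = 1/(1 − 0.1083) = 1.121.

1.121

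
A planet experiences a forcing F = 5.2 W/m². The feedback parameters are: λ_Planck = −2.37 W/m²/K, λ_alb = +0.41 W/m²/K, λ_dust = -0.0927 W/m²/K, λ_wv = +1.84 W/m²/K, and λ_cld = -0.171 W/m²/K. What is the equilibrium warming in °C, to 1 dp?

13.6 °C

Net feedback parameter λ = (−2.37) + (+0.41) + (-0.0927) + (+1.84) + (-0.171) = -0.3837 W/m²/K.
ΔT = −F/λ = −5.2/(-0.3837) = 13.6 °C.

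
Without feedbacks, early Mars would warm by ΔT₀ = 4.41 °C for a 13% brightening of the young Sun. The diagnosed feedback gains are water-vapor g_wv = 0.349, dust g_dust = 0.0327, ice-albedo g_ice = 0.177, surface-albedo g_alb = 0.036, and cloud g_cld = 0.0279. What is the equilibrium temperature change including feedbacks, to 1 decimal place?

Total gain g = 0.349 + 0.0327 + 0.177 + 0.036 + 0.0279 = 0.6226.
Amplification A = 1/(1 − 0.6226) = 2.65.
ΔT = 4.41 × 2.65 = 11.7 °C.

11.7 °C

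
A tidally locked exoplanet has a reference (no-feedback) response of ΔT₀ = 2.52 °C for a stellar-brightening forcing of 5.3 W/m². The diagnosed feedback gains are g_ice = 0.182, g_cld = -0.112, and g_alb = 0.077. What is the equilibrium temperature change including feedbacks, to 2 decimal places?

2.95 °C

Total gain g = 0.182 − 0.112 + 0.077 = 0.147.
Amplification A = 1/(1 − 0.147) = 1.172.
ΔT = 2.52 × 1.172 = 2.95 °C.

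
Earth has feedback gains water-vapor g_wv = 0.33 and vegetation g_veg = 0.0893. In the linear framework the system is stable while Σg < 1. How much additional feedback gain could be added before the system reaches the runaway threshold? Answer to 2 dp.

0.58

Current total gain = 0.33 + 0.0893 = 0.4193.
Margin to runaway = 1 − 0.4193 = 0.58.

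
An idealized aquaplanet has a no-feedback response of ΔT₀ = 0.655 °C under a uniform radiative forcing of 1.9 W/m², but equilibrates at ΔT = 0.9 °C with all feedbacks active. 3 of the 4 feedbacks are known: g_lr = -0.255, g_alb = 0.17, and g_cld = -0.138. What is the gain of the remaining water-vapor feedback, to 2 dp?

Amplification A = ΔT/ΔT₀ = 0.9/0.655 = 1.374.
Total gain g = 1 − 1/A = 1 − 1/1.374 = 0.2722.
Known gains sum to -0.255 + 0.17 − 0.138 = -0.223.
g_wv = 0.2722 + 0.223 = 0.50.

0.50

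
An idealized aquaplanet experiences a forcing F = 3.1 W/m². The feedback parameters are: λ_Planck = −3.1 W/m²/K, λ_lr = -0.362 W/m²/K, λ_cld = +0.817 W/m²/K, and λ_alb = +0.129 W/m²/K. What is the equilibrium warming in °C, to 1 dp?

Net feedback parameter λ = (−3.1) + (-0.362) + (+0.817) + (+0.129) = -2.516 W/m²/K.
ΔT = −F/λ = −3.1/(-2.516) = 1.2 °C.

1.2 °C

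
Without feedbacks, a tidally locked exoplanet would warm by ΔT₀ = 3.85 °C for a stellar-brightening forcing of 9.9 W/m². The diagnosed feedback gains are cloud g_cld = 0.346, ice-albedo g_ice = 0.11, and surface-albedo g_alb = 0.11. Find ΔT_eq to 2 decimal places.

8.87 °C

Total gain g = 0.346 + 0.11 + 0.11 = 0.566.
Amplification A = 1/(1 − 0.566) = 2.304.
ΔT = 3.85 × 2.304 = 8.87 °C.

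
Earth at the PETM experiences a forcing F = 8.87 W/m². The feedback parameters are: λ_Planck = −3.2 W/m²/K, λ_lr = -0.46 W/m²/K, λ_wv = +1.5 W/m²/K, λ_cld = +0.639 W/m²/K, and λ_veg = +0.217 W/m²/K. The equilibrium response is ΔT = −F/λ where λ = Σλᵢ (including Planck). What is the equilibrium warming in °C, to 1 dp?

Net feedback parameter λ = (−3.2) + (-0.46) + (+1.5) + (+0.639) + (+0.217) = -1.304 W/m²/K.
ΔT = −F/λ = −8.87/(-1.304) = 6.8 °C.

6.8 °C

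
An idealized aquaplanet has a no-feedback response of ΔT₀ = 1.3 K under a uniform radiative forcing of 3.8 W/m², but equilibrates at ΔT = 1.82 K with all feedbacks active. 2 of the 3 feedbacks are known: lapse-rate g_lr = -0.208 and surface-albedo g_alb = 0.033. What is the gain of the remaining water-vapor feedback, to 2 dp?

Amplification A = ΔT/ΔT₀ = 1.82/1.3 = 1.4.
Total gain g = 1 − 1/A = 1 − 1/1.4 = 0.2857.
Known gains sum to -0.208 + 0.033 = -0.175.
g_wv = 0.2857 + 0.175 = 0.46.

0.46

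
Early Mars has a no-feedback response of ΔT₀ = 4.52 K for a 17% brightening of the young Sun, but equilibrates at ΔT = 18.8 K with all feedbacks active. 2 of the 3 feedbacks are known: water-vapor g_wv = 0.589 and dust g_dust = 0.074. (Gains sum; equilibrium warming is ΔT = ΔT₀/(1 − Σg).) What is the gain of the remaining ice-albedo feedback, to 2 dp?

0.10

Amplification A = ΔT/ΔT₀ = 18.8/4.52 = 4.159.
Total gain g = 1 − 1/A = 1 − 1/4.159 = 0.7596.
Known gains sum to 0.589 + 0.074 = 0.663.
g_ice = 0.7596 − 0.663 = 0.10.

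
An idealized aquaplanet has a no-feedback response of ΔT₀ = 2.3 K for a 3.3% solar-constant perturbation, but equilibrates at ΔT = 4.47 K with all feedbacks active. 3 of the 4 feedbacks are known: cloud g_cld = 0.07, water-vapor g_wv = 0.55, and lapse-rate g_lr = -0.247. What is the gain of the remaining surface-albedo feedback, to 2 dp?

Amplification A = ΔT/ΔT₀ = 4.47/2.3 = 1.943.
Total gain g = 1 − 1/A = 1 − 1/1.943 = 0.4853.
Known gains sum to 0.07 + 0.55 − 0.247 = 0.373.
g_alb = 0.4853 − 0.373 = 0.11.

0.11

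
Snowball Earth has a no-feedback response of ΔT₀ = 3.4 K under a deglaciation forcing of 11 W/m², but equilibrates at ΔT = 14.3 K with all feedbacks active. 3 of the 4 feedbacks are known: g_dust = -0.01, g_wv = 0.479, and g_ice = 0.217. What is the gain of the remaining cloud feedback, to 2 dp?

0.08

Amplification A = ΔT/ΔT₀ = 14.3/3.4 = 4.206.
Total gain g = 1 − 1/A = 1 − 1/4.206 = 0.7622.
Known gains sum to -0.01 + 0.479 + 0.217 = 0.686.
g_cld = 0.7622 − 0.686 = 0.08.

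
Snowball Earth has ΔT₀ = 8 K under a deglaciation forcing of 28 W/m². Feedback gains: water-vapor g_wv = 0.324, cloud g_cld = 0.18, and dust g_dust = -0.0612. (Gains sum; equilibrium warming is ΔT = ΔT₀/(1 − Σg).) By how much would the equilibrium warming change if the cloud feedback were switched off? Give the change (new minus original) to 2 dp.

-3.51 K

Original: g = 0.4428, ΔT = 8/(1−0.4428) = 14.3575 K.
Without cloud: g' = 0.2628, ΔT' = 8/(1−0.2628) = 10.8519 K.
Change = 10.8519 − 14.3575 = -3.51 K.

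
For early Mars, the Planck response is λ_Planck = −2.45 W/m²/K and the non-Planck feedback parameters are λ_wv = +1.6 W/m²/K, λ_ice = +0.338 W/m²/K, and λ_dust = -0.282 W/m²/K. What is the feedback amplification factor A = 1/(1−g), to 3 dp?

Convert to gains: g_wv = 1.6/2.45 = 0.6531; g_ice = 0.338/2.45 = 0.138; g_dust = -0.282/2.45 = -0.1151.
Total gain g = 0.676.
A = 1/(1 − 0.676) = 3.086.

3.086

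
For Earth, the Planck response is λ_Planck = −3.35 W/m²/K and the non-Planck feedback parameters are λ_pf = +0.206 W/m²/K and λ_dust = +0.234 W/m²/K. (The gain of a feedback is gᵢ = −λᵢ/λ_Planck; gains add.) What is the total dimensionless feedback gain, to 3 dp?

Convert to gains: g_pf = 0.206/3.35 = 0.06149; g_dust = 0.234/3.35 = 0.06985.
Total gain g = 0.13134.

0.131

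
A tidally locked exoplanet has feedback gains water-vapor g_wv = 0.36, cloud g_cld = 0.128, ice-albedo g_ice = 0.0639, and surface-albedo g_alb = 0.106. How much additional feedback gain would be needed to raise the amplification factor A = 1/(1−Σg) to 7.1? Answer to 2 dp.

0.20

Current total gain = 0.6579.
Target gain for A = 7.1: g* = 1 − 1/7.1 = 0.8592.
Additional gain needed = 0.8592 − 0.6579 = 0.20.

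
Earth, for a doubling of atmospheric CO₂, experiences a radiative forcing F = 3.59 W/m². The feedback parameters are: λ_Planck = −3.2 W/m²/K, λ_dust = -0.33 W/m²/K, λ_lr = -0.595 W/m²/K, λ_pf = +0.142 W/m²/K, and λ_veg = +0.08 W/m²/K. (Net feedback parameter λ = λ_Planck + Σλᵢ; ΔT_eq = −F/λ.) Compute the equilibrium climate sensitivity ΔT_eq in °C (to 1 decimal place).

0.9 °C

Net feedback parameter λ = (−3.2) + (-0.33) + (-0.595) + (+0.142) + (+0.08) = -3.903 W/m²/K.
ΔT = −F/λ = −3.59/(-3.903) = 0.9 °C.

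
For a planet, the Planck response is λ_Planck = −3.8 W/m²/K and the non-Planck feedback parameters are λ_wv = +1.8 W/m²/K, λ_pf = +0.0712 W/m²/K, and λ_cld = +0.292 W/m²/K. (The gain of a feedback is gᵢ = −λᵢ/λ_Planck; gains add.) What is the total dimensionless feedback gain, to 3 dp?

0.569

Convert to gains: g_wv = 1.8/3.8 = 0.4737; g_pf = 0.0712/3.8 = 0.01874; g_cld = 0.292/3.8 = 0.07684.
Total gain g = 0.56928.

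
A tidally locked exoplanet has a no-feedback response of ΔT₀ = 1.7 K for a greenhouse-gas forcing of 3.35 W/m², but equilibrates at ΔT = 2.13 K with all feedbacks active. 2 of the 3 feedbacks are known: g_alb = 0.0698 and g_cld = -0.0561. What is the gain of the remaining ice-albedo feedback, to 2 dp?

Amplification A = ΔT/ΔT₀ = 2.13/1.7 = 1.253.
Total gain g = 1 − 1/A = 1 − 1/1.253 = 0.2019.
Known gains sum to 0.0698 − 0.0561 = 0.0137.
g_ice = 0.2019 − 0.0137 = 0.19.

0.19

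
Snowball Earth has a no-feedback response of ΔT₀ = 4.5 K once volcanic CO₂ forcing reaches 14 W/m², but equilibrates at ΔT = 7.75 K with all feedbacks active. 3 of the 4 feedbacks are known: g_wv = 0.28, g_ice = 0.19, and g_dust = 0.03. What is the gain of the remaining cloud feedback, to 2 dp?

-0.08

Amplification A = ΔT/ΔT₀ = 7.75/4.5 = 1.722.
Total gain g = 1 − 1/A = 1 − 1/1.722 = 0.4193.
Known gains sum to 0.28 + 0.19 + 0.03 = 0.5.
g_cld = 0.4193 − 0.5 = -0.08.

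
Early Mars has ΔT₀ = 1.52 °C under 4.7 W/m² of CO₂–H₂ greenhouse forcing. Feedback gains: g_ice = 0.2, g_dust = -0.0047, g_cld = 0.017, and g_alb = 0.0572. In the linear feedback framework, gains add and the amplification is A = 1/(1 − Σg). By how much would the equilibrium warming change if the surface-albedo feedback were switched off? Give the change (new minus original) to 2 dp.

-0.15 °C

Original: g = 0.2695, ΔT = 1.52/(1−0.2695) = 2.0808 °C.
Without surface-albedo: g' = 0.2123, ΔT' = 1.52/(1−0.2123) = 1.9297 °C.
Change = 1.9297 − 2.0808 = -0.15 °C.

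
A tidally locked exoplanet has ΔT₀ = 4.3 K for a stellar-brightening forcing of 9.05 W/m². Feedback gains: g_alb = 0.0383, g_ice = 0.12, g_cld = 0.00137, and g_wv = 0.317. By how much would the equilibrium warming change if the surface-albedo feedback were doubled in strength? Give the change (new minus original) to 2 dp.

0.65 K

Original: g = 0.47667, ΔT = 4.3/(1−0.47667) = 8.2166 K.
With doubled surface-albedo: g' = 0.51497, ΔT' = 4.3/(1−0.51497) = 8.8654 K.
Change = 8.8654 − 8.2166 = 0.65 K.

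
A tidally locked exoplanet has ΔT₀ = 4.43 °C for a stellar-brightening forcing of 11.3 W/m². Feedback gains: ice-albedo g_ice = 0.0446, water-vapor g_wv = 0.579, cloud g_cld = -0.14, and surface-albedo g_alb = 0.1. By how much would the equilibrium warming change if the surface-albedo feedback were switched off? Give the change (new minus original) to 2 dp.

-2.06 °C

Original: g = 0.5836, ΔT = 4.43/(1−0.5836) = 10.6388 °C.
Without surface-albedo: g' = 0.4836, ΔT' = 4.43/(1−0.4836) = 8.5786 °C.
Change = 8.5786 − 10.6388 = -2.06 °C.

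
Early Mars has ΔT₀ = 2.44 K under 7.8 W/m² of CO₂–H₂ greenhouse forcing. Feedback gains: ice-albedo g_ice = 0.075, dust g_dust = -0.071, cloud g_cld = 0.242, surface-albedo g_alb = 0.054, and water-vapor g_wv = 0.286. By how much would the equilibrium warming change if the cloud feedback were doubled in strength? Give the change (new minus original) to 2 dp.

8.29 K

Original: g = 0.586, ΔT = 2.44/(1−0.586) = 5.8937 K.
With doubled cloud: g' = 0.828, ΔT' = 2.44/(1−0.828) = 14.1860 K.
Change = 14.1860 − 5.8937 = 8.29 K.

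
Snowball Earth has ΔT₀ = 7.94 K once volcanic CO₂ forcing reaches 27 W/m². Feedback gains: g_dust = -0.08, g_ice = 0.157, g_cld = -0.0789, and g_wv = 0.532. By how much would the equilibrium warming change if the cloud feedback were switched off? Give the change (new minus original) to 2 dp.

3.41 K

Original: g = 0.5301, ΔT = 7.94/(1−0.5301) = 16.8972 K.
Without cloud: g' = 0.609, ΔT' = 7.94/(1−0.609) = 20.3069 K.
Change = 20.3069 − 16.8972 = 3.41 K.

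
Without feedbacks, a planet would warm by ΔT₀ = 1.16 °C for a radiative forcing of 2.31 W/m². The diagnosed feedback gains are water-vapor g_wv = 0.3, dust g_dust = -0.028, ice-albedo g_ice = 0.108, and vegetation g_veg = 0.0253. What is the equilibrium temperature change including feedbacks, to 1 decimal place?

Total gain g = 0.3 − 0.028 + 0.108 + 0.0253 = 0.4053.
Amplification A = 1/(1 − 0.4053) = 1.682.
ΔT = 1.16 × 1.682 = 2.0 °C.

2.0 °C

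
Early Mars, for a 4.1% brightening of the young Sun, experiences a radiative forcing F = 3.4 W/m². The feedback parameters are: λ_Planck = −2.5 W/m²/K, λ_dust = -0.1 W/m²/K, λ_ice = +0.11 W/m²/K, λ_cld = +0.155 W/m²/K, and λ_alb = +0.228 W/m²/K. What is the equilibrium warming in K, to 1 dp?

Net feedback parameter λ = (−2.5) + (-0.1) + (+0.11) + (+0.155) + (+0.228) = -2.107 W/m²/K.
ΔT = −F/λ = −3.4/(-2.107) = 1.6 K.

1.6 K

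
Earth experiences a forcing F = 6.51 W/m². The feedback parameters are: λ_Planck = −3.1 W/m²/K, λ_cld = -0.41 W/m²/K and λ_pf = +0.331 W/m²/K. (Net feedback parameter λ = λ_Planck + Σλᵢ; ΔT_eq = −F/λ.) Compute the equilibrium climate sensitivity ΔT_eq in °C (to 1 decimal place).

Net feedback parameter λ = (−3.1) + (-0.41) + (+0.331) = -3.179 W/m²/K.
ΔT = −F/λ = −6.51/(-3.179) = 2.0 °C.

2.0 °C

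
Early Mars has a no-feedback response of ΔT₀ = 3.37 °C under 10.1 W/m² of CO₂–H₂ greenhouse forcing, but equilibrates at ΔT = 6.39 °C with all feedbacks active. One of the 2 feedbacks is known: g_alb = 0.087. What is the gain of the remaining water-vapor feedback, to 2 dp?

Amplification A = ΔT/ΔT₀ = 6.39/3.37 = 1.896.
Total gain g = 1 − 1/A = 1 − 1/1.896 = 0.4726.
The known gain is 0.087.
g_wv = 0.4726 − 0.087 = 0.39.

0.39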